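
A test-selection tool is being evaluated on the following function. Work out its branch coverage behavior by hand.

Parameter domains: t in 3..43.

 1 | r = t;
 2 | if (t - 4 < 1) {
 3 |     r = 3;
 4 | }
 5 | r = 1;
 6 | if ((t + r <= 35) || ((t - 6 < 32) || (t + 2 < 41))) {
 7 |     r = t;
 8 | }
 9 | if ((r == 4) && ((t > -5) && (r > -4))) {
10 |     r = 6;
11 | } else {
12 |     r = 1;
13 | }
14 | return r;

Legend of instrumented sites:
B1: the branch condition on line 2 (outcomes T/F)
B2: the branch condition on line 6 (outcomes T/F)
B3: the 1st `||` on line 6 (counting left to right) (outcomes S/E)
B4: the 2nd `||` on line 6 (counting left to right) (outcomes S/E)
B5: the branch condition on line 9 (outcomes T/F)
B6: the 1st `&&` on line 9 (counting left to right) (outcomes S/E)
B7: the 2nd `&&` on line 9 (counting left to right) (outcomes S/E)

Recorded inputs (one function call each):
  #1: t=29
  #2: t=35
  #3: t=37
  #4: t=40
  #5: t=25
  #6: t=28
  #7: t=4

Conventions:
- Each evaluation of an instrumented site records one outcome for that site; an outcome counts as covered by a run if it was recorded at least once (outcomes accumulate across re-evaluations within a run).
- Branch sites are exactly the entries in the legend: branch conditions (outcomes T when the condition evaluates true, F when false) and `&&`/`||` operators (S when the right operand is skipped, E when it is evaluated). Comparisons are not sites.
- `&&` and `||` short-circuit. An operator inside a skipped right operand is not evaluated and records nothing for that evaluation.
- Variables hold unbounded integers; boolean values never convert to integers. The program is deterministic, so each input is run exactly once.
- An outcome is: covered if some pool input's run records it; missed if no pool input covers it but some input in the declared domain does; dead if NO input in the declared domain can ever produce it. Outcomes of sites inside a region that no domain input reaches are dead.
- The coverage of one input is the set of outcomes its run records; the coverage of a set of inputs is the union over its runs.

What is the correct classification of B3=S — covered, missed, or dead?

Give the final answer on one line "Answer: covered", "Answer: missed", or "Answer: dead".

B3=S is recorded by pool input(s) 1, 5, 6, 7 -> covered

Answer: covered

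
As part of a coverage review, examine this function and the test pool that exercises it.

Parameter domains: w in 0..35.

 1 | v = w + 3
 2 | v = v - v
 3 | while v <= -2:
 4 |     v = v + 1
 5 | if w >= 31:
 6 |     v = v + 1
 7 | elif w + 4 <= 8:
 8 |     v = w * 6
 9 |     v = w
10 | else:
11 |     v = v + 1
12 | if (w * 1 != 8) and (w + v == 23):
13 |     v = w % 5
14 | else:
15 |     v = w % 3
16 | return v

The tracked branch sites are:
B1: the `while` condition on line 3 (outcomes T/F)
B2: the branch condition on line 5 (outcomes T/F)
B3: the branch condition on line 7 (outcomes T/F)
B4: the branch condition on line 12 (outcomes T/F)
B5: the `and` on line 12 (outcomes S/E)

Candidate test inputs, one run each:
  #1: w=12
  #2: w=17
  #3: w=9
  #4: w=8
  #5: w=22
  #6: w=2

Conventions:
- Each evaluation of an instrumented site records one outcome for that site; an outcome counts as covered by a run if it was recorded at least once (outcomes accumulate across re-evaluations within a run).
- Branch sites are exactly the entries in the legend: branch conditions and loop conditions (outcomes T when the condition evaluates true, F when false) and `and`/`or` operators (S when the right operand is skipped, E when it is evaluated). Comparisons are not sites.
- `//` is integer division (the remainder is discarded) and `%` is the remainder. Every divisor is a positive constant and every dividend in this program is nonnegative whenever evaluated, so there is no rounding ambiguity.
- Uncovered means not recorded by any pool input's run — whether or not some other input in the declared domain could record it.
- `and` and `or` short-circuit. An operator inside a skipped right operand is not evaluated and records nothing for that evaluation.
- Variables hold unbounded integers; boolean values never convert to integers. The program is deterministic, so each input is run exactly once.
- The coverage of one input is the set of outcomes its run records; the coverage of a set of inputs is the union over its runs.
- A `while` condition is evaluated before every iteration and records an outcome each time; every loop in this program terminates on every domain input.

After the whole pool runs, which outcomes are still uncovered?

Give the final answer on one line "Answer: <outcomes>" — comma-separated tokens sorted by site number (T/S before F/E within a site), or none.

run #1 (w=12) runs B1->F, B2->F, B3->F, B5->E, B4->F; records B1=F, B2=F, B3=F, B4=F, B5=E
run #2 (w=17) runs B1->F, B2->F, B3->F, B5->E, B4->F; records B1=F, B2=F, B3=F, B4=F, B5=E
run #3 (w=9) runs B1->F, B2->F, B3->F, B5->E, B4->F; records B1=F, B2=F, B3=F, B4=F, B5=E
run #4 (w=8) runs B1->F, B2->F, B3->F, B5->S, B4->F; records B1=F, B2=F, B3=F, B4=F, B5=S
run #5 (w=22) runs B1->F, B2->F, B3->F, B5->E, B4->T; records B1=F, B2=F, B3=F, B4=T, B5=E
run #6 (w=2) runs B1->F, B2->F, B3->T, B5->E, B4->F; records B1=F, B2=F, B3=T, B4=F, B5=E
union over the pool: B1=F, B2=F, B3=T, B3=F, B4=T, B4=F, B5=S, B5=E
uncovered (2 of 10): B1=T, B2=T

Answer: B1=T, B2=T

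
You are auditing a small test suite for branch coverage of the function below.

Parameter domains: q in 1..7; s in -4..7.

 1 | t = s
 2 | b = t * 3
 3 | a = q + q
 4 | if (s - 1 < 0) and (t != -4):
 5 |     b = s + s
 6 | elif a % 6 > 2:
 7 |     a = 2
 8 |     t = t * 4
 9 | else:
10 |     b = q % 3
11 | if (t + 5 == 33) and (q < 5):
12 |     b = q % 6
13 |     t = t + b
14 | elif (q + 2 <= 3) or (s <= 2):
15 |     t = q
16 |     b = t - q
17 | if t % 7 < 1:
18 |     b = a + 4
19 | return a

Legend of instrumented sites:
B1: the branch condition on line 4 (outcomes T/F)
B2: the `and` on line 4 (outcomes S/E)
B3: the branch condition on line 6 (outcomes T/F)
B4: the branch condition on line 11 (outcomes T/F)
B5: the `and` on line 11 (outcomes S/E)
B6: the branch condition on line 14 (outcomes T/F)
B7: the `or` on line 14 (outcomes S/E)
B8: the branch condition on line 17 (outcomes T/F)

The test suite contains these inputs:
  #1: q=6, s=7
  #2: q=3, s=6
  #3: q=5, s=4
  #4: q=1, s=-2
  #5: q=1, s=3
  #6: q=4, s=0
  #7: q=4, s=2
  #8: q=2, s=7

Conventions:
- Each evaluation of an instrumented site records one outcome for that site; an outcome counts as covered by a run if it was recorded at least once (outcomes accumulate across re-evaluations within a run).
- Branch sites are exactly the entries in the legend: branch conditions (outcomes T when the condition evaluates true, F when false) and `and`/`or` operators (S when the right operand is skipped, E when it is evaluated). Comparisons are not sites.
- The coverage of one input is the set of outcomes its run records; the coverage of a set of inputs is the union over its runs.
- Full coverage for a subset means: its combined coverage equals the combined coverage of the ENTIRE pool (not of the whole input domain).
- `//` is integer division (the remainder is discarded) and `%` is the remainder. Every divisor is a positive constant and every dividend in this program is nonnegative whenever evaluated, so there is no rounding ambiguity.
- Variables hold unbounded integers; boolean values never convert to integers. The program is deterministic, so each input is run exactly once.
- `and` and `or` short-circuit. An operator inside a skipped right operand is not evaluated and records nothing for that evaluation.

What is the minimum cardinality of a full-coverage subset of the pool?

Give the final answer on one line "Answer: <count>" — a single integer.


input #1 (q=6, s=7): covers B1=F, B2=S, B3=F, B4=F, B5=S, B6=F, B7=E, B8=T
input #2 (q=3, s=6): covers B1=F, B2=S, B3=F, B4=F, B5=S, B6=F, B7=E, B8=F
input #3 (q=5, s=4): covers B1=F, B2=S, B3=T, B4=F, B5=S, B6=F, B7=E, B8=F
input #4 (q=1, s=-2): covers B1=T, B2=E, B4=F, B5=S, B6=T, B7=S, B8=F
input #5 (q=1, s=3): covers B1=F, B2=S, B3=F, B4=F, B5=S, B6=T, B7=S, B8=F
input #6 (q=4, s=0): covers B1=T, B2=E, B4=F, B5=S, B6=T, B7=E, B8=F
input #7 (q=4, s=2): covers B1=F, B2=S, B3=F, B4=F, B5=S, B6=T, B7=E, B8=F
input #8 (q=2, s=7): covers B1=F, B2=S, B3=T, B4=T, B5=E, B8=F
together the pool reaches 16 outcomes: B1=T, B1=F, B2=S, B2=E, B3=T, B3=F, B4=T, B4=F, B5=S, B5=E, B6=T, B6=F, B7=S, B7=E, B8=T, B8=F
every size-1 subset falls short of the 16 outcomes (best: 8/16)
every size-2 subset falls short of the 16 outcomes (best: 13/16)
the canonical winner is {1, 4, 8}: size 3, full 16-outcome coverage, earliest index list among size-3 covers
Answer: 3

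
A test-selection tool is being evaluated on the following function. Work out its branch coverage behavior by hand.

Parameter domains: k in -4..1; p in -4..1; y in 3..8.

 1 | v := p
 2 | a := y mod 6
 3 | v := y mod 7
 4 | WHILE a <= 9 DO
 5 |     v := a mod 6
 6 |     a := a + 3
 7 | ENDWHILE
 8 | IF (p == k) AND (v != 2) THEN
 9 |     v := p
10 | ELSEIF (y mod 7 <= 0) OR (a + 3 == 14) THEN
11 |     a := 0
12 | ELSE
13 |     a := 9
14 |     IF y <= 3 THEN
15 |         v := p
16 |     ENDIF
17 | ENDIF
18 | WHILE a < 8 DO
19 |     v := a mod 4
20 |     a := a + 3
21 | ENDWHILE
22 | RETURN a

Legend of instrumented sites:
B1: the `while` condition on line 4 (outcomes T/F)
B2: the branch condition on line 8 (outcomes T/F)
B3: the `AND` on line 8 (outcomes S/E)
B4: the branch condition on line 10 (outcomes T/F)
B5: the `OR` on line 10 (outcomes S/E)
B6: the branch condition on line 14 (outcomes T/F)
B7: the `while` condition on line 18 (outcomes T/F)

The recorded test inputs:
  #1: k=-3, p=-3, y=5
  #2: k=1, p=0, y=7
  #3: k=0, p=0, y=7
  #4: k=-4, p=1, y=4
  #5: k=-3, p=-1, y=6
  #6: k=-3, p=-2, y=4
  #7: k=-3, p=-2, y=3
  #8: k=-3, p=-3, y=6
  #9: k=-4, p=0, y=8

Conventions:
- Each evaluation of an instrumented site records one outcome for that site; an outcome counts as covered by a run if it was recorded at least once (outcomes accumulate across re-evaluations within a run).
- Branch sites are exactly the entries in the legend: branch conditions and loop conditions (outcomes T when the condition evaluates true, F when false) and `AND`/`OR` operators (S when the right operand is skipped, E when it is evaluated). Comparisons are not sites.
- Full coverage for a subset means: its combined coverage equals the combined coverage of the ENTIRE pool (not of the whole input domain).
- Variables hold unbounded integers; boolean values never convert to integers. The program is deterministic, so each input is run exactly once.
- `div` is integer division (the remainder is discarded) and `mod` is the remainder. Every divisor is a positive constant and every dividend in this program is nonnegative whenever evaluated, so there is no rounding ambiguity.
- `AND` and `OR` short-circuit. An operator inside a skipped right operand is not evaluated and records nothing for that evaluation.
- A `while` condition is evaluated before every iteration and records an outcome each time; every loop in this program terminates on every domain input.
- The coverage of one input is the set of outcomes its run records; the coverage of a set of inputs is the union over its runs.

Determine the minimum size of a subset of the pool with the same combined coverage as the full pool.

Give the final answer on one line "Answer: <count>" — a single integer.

input #1, k=-3, p=-3, y=5: outcomes B1=T, B1=F, B2=F, B3=E, B4=T, B5=E, B7=T, B7=F
input #2, k=1, p=0, y=7: outcomes B1=T, B1=F, B2=F, B3=S, B4=T, B5=S, B7=T, B7=F
input #3, k=0, p=0, y=7: outcomes B1=T, B1=F, B2=T, B3=E, B7=F
input #4, k=-4, p=1, y=4: outcomes B1=T, B1=F, B2=F, B3=S, B4=F, B5=E, B6=F, B7=F
input #5, k=-3, p=-1, y=6: outcomes B1=T, B1=F, B2=F, B3=S, B4=F, B5=E, B6=F, B7=F
input #6, k=-3, p=-2, y=4: outcomes B1=T, B1=F, B2=F, B3=S, B4=F, B5=E, B6=F, B7=F
input #7, k=-3, p=-2, y=3: outcomes B1=T, B1=F, B2=F, B3=S, B4=F, B5=E, B6=T, B7=F
input #8, k=-3, p=-3, y=6: outcomes B1=T, B1=F, B2=T, B3=E, B7=F
input #9, k=-4, p=0, y=8: outcomes B1=T, B1=F, B2=F, B3=S, B4=T, B5=E, B7=T, B7=F
pool-wide coverage (14 outcomes): B1=T, B1=F, B2=T, B2=F, B3=S, B3=E, B4=T, B4=F, B5=S, B5=E, B6=T, B6=F, B7=T, B7=F
no size-1 subset reaches all 14 outcomes (best union: 8/14)
no size-2 subset reaches all 14 outcomes (best union: 11/14)
no size-3 subset reaches all 14 outcomes (best union: 13/14)
at size 4, {2, 3, 4, 7} reaches all 14 outcomes; every lexicographically earlier size-4 subset fails

Answer: 4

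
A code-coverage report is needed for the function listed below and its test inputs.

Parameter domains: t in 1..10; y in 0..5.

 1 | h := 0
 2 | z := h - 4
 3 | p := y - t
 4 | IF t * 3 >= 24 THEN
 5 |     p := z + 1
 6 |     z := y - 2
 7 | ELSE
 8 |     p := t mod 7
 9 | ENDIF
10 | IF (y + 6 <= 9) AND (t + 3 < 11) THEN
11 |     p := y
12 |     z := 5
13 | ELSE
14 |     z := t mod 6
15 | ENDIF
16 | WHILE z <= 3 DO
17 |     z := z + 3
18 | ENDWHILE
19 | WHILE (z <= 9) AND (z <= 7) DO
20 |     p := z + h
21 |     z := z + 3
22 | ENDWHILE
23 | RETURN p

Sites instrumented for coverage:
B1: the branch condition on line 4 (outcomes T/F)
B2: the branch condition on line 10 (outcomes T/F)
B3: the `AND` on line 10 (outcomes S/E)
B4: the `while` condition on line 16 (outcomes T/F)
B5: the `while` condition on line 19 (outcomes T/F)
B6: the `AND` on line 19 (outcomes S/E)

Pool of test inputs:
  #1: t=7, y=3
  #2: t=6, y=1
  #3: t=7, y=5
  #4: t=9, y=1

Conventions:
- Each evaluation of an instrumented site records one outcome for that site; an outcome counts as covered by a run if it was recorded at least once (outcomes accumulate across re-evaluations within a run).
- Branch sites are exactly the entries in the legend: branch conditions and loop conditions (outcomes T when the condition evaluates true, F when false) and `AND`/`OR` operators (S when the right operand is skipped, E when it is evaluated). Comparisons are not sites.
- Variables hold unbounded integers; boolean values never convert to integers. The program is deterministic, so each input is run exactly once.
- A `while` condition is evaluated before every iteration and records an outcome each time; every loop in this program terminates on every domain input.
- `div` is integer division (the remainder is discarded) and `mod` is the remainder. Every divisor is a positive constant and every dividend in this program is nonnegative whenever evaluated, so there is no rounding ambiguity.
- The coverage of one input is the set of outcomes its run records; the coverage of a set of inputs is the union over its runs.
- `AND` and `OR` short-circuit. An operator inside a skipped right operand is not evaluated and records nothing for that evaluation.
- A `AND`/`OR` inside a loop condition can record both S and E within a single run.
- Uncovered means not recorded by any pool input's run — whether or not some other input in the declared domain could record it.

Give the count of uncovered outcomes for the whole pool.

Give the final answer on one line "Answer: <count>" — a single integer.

input #1 (t=7, y=3): events B1->F, B3->E, B2->T, B4->F, B6->E, B5->T, B6->E, B5->F; covers B1=F, B2=T, B3=E, B4=F, B5=T, B5=F, B6=E
input #2 (t=6, y=1): events B1->F, B3->E, B2->T, B4->F, B6->E, B5->T, B6->E, B5->F; covers B1=F, B2=T, B3=E, B4=F, B5=T, B5=F, B6=E
input #3 (t=7, y=5): events B1->F, B3->S, B2->F, B4->T, B4->F, B6->E, B5->T, B6->E, B5->T, B6->S, B5->F; covers B1=F, B2=F, B3=S, B4=T, B4=F, B5=T, B5=F, B6=S, B6=E
input #4 (t=9, y=1): events B1->T, B3->E, B2->F, B4->T, B4->F, B6->E, B5->T, B6->E, B5->F; covers B1=T, B2=F, B3=E, B4=T, B4=F, B5=T, B5=F, B6=E
union over the pool: B1=T, B1=F, B2=T, B2=F, B3=S, B3=E, B4=T, B4=F, B5=T, B5=F, B6=S, B6=E
uncovered (0 of 12): none

Answer: 0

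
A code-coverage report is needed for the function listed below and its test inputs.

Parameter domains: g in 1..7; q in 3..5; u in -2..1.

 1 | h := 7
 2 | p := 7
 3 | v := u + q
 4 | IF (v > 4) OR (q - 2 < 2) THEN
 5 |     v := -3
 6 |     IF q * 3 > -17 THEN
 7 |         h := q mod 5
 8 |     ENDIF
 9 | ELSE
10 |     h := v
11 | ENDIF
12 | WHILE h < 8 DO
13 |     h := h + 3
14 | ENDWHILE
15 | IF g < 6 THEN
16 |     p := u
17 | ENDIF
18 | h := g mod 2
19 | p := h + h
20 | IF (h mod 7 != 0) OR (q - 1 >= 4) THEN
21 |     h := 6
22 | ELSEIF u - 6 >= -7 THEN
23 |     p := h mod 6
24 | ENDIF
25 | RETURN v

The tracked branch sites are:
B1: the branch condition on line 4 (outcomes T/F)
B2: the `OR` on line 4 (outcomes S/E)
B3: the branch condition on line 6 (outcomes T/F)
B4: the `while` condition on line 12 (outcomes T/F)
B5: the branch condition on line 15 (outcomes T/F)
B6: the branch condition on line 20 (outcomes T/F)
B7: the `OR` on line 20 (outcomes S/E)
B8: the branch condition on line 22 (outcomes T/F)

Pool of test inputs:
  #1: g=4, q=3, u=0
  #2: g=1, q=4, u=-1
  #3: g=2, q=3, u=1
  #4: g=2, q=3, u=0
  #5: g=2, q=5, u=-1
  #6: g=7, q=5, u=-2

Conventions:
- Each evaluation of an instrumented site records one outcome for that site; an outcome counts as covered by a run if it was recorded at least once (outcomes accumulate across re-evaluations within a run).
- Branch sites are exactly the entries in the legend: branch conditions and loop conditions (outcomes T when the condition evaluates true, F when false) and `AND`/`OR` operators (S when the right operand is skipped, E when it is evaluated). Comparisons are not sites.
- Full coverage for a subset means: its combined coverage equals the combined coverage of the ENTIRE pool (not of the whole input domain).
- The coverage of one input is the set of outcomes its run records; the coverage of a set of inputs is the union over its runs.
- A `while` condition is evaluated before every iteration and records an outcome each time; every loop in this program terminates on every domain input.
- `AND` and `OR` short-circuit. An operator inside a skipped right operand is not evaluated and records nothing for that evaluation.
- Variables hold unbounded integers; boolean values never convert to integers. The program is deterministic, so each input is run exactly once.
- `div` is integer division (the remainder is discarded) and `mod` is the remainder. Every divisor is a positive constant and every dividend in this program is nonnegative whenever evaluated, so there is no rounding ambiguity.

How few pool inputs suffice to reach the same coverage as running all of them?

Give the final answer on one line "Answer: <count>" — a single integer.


input #1 (g=4, q=3, u=0): covers B1=T, B2=E, B3=T, B4=T, B4=F, B5=T, B6=F, B7=E, B8=T
input #2 (g=1, q=4, u=-1): covers B1=F, B2=E, B4=T, B4=F, B5=T, B6=T, B7=S
input #3 (g=2, q=3, u=1): covers B1=T, B2=E, B3=T, B4=T, B4=F, B5=T, B6=F, B7=E, B8=T
input #4 (g=2, q=3, u=0): covers B1=T, B2=E, B3=T, B4=T, B4=F, B5=T, B6=F, B7=E, B8=T
input #5 (g=2, q=5, u=-1): covers B1=F, B2=E, B4=T, B4=F, B5=T, B6=T, B7=E
input #6 (g=7, q=5, u=-2): covers B1=F, B2=E, B4=T, B4=F, B5=F, B6=T, B7=S
pool-wide coverage (13 outcomes): B1=T, B1=F, B2=E, B3=T, B4=T, B4=F, B5=T, B5=F, B6=T, B6=F, B7=S, B7=E, B8=T
every size-1 subset falls short of the 13 outcomes (best: 9/13)
inputs {1, 6} (size 2) cover everything; no size-2 subset with a lexicographically smaller index list covers all 13
Answer: 2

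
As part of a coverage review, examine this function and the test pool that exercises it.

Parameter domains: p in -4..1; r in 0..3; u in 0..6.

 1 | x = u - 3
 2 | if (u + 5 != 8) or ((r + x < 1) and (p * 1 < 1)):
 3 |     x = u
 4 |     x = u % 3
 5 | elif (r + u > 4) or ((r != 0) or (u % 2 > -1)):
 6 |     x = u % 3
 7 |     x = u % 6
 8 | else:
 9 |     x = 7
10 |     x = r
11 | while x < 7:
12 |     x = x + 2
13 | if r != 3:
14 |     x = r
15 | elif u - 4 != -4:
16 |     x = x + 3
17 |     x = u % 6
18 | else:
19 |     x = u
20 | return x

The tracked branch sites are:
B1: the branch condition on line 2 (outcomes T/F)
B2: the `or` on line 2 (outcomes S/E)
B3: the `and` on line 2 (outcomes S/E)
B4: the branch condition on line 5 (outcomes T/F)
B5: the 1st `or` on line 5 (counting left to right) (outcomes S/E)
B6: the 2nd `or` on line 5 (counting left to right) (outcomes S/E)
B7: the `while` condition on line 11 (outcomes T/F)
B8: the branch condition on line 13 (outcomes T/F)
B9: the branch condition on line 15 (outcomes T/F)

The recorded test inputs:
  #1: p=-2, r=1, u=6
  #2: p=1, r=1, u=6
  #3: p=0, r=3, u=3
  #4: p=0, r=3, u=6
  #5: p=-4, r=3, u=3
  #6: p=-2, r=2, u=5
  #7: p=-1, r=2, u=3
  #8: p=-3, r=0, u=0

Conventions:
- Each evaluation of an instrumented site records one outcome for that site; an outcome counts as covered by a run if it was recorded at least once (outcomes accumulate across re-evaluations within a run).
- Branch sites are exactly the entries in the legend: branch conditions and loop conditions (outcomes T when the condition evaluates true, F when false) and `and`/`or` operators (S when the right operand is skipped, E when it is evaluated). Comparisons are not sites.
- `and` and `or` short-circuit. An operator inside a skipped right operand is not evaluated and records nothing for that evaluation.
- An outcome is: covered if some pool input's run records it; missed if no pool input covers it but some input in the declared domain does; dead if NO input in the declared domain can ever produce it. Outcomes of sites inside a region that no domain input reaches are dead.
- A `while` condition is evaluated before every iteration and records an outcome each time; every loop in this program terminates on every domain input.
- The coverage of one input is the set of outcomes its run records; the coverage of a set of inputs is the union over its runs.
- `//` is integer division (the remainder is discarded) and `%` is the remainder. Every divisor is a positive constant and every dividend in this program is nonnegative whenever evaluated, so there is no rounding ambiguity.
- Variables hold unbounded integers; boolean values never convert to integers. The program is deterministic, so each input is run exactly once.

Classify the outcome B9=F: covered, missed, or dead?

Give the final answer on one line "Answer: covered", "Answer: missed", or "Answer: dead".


no pool input records B9=F
but domain input (p=-4, r=3, u=0) does record it -> reachable, so missed
Answer: missed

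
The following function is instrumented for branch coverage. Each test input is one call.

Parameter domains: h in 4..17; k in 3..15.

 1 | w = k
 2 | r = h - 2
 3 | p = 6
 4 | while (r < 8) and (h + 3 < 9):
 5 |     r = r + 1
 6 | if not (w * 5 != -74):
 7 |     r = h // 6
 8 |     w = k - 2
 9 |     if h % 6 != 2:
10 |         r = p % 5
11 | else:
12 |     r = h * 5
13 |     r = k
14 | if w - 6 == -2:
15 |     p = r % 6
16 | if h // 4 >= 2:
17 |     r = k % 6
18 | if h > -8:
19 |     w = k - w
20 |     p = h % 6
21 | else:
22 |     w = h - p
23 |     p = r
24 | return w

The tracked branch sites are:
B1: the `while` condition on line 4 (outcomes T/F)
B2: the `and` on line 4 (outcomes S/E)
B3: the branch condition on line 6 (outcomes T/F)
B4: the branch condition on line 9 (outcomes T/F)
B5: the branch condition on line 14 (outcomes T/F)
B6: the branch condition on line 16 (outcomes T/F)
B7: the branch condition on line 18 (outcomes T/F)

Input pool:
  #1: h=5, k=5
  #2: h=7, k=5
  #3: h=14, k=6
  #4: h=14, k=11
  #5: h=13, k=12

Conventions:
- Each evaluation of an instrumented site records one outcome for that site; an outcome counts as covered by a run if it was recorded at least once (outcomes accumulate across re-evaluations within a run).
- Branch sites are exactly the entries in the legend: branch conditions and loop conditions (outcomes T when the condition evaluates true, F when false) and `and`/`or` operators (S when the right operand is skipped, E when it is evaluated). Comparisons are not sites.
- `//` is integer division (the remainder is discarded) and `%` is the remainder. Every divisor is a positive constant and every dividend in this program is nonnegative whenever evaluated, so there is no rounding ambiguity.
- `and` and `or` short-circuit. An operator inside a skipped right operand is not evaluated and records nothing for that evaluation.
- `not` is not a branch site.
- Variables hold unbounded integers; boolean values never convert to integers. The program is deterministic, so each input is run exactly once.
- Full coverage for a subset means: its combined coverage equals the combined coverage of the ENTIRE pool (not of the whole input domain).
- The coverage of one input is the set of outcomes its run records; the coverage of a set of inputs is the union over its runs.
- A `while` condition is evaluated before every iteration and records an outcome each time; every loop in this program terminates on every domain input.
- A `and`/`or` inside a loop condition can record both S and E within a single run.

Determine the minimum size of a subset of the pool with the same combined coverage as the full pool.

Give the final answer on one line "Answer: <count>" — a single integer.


input #1 (h=5, k=5): covers B1=T, B1=F, B2=S, B2=E, B3=F, B5=F, B6=F, B7=T
input #2 (h=7, k=5): covers B1=F, B2=E, B3=F, B5=F, B6=F, B7=T
input #3 (h=14, k=6): covers B1=F, B2=S, B3=F, B5=F, B6=T, B7=T
input #4 (h=14, k=11): covers B1=F, B2=S, B3=F, B5=F, B6=T, B7=T
input #5 (h=13, k=12): covers B1=F, B2=S, B3=F, B5=F, B6=T, B7=T
the full pool covers 9 outcomes: B1=T, B1=F, B2=S, B2=E, B3=F, B5=F, B6=T, B6=F, B7=T
every size-1 subset falls short of the 9 outcomes (best: 8/9)
at size 2, {1, 3} reaches all 9 outcomes; every lexicographically earlier size-2 subset fails
Answer: 2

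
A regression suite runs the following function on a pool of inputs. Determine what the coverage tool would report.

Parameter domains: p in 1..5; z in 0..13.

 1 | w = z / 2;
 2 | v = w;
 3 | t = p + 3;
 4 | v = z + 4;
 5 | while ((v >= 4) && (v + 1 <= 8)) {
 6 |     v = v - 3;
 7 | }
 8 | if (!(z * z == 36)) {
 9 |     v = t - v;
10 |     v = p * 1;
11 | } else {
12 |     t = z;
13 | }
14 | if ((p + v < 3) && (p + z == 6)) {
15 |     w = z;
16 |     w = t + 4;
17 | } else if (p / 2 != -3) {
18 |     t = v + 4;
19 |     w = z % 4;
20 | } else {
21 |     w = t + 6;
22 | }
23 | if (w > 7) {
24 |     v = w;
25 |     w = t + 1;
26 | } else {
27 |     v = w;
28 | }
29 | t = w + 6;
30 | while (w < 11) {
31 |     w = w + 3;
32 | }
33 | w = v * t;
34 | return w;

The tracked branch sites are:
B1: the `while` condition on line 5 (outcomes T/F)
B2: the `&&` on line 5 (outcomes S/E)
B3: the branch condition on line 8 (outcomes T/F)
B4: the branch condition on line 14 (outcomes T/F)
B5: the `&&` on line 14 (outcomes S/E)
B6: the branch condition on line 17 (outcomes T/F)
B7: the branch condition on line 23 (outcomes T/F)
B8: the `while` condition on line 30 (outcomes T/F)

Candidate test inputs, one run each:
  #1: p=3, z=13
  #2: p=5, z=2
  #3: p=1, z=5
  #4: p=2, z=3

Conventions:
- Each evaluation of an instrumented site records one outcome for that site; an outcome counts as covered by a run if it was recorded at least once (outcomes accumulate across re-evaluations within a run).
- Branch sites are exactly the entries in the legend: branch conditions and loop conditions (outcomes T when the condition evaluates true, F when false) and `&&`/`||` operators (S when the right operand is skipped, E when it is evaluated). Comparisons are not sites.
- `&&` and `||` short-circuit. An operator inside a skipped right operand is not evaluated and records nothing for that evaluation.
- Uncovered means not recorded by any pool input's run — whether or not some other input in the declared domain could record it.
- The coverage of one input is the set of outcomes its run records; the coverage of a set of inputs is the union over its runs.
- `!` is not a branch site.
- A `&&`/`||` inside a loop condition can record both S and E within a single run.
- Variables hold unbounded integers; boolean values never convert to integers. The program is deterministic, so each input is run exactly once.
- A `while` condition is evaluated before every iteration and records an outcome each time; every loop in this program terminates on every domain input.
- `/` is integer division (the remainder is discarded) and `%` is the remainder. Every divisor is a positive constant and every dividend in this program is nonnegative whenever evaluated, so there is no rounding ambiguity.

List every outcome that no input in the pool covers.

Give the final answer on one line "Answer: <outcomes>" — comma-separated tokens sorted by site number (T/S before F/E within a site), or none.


input #1, p=3, z=13: events B2->E, B1->F, B3->T, B5->S, B4->F, B6->T, B7->F, B8->T, B8->T, B8->T, B8->T, B8->F; outcomes B1=F, B2=E, B3=T, B4=F, B5=S, B6=T, B7=F, B8=T, B8=F
input #2, p=5, z=2: events B2->E, B1->T, B2->S, B1->F, B3->T, B5->S, B4->F, B6->T, B7->F, B8->T, B8->T, B8->T, B8->F; outcomes B1=T, B1=F, B2=S, B2=E, B3=T, B4=F, B5=S, B6=T, B7=F, B8=T, B8=F
input #3, p=1, z=5: events B2->E, B1->F, B3->T, B5->E, B4->T, B7->T, B8->T, B8->T, B8->F; outcomes B1=F, B2=E, B3=T, B4=T, B5=E, B7=T, B8=T, B8=F
input #4, p=2, z=3: events B2->E, B1->T, B2->E, B1->T, B2->S, B1->F, B3->T, B5->S, B4->F, B6->T, B7->F, B8->T, B8->T, B8->T, ...; outcomes B1=T, B1=F, B2=S, B2=E, B3=T, B4=F, B5=S, B6=T, B7=F, B8=T, B8=F
union over the pool: B1=T, B1=F, B2=S, B2=E, B3=T, B4=T, B4=F, B5=S, B5=E, B6=T, B7=T, B7=F, B8=T, B8=F
uncovered (2 of 16): B3=F, B6=F
Answer: B3=F, B6=F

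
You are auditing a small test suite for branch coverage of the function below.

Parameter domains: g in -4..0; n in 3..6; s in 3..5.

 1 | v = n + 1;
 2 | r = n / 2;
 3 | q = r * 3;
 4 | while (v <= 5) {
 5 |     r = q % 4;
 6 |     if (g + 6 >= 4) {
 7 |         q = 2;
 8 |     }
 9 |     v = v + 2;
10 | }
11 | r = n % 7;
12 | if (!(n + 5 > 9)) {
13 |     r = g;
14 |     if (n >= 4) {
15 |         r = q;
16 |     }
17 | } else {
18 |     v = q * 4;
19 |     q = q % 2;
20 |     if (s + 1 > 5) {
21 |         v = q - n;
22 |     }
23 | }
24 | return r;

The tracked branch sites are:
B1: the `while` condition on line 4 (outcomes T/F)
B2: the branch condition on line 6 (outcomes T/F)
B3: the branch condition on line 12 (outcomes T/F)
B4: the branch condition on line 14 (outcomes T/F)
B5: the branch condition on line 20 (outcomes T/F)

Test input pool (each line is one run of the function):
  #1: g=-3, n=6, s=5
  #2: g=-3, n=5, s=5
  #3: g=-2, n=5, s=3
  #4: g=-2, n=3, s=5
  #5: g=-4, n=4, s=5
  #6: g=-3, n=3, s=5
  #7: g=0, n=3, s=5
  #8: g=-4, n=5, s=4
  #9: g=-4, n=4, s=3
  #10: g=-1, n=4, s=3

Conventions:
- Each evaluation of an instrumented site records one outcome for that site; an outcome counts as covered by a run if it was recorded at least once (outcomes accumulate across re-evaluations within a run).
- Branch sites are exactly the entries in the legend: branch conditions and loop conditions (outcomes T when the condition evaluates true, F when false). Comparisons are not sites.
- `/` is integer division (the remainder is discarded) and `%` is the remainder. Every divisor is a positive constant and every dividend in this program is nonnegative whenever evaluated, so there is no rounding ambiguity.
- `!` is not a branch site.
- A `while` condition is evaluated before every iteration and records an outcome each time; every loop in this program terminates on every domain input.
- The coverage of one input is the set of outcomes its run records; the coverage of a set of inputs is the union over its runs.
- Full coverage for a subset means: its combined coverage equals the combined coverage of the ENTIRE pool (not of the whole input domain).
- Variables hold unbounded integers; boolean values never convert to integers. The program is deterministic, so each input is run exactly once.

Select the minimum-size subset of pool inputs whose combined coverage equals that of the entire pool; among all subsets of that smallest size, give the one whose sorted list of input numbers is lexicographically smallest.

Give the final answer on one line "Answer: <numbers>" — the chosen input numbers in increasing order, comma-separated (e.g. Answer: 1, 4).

input #1 (g=-3, n=6, s=5): events B1->F, B3->F, B5->T; covers B1=F, B3=F, B5=T
input #2 (g=-3, n=5, s=5): events B1->F, B3->F, B5->T; covers B1=F, B3=F, B5=T
input #3 (g=-2, n=5, s=3): events B1->F, B3->F, B5->F; covers B1=F, B3=F, B5=F
input #4 (g=-2, n=3, s=5): events B1->T, B2->T, B1->F, B3->T, B4->F; covers B1=T, B1=F, B2=T, B3=T, B4=F
input #5 (g=-4, n=4, s=5): events B1->T, B2->F, B1->F, B3->T, B4->T; covers B1=T, B1=F, B2=F, B3=T, B4=T
input #6 (g=-3, n=3, s=5): events B1->T, B2->F, B1->F, B3->T, B4->F; covers B1=T, B1=F, B2=F, B3=T, B4=F
input #7 (g=0, n=3, s=5): events B1->T, B2->T, B1->F, B3->T, B4->F; covers B1=T, B1=F, B2=T, B3=T, B4=F
input #8 (g=-4, n=5, s=4): events B1->F, B3->F, B5->F; covers B1=F, B3=F, B5=F
input #9 (g=-4, n=4, s=3): events B1->T, B2->F, B1->F, B3->T, B4->T; covers B1=T, B1=F, B2=F, B3=T, B4=T
input #10 (g=-1, n=4, s=3): events B1->T, B2->T, B1->F, B3->T, B4->T; covers B1=T, B1=F, B2=T, B3=T, B4=T
together the pool reaches 10 outcomes: B1=T, B1=F, B2=T, B2=F, B3=T, B3=F, B4=T, B4=F, B5=T, B5=F
no size-1 subset reaches all 10 outcomes (best union: 5/10)
no size-2 subset reaches all 10 outcomes (best union: 7/10)
no size-3 subset reaches all 10 outcomes (best union: 9/10)
size 4: inputs {1, 3, 4, 5} cover all 10 outcomes, and no lexicographically smaller subset of this size does

Answer: 1, 3, 4, 5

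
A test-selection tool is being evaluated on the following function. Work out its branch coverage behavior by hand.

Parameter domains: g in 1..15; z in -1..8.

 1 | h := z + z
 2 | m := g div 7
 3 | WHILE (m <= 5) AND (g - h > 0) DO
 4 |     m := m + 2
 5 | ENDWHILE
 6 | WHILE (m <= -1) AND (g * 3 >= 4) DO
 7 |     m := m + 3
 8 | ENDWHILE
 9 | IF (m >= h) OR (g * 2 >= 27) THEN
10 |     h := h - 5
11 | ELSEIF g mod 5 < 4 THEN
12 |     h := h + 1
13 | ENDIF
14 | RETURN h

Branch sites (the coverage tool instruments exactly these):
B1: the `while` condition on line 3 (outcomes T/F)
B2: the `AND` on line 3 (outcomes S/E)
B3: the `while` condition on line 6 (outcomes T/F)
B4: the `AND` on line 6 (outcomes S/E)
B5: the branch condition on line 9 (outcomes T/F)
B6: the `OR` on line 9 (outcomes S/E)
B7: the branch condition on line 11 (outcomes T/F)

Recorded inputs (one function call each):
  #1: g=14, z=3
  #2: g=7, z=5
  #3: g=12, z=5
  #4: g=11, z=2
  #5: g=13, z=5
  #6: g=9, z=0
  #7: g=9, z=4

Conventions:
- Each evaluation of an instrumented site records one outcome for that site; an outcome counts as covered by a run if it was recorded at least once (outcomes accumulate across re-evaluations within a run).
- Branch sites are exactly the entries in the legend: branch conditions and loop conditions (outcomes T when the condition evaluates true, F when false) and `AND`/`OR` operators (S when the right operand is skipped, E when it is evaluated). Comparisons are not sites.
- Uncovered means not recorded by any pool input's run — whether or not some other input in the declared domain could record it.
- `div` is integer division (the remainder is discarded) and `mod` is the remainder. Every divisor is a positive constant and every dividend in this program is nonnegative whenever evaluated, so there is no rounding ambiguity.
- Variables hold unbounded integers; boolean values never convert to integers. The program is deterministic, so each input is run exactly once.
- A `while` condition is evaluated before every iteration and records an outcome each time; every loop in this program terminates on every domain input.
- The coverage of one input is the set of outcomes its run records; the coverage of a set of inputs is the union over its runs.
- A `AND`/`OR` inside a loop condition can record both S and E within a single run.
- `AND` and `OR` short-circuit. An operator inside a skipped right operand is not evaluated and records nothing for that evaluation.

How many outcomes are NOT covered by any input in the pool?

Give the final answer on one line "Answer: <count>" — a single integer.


test 1 (g=14, z=3) fires B2->E, B1->T, B2->E, B1->T, B2->S, B1->F, B4->S, B3->F, B6->S, B5->T; hits B1=T, B1=F, B2=S, B2=E, B3=F, B4=S, B5=T, B6=S
test 2 (g=7, z=5) fires B2->E, B1->F, B4->S, B3->F, B6->E, B5->F, B7->T; hits B1=F, B2=E, B3=F, B4=S, B5=F, B6=E, B7=T
test 3 (g=12, z=5) fires B2->E, B1->T, B2->E, B1->T, B2->E, B1->T, B2->S, B1->F, B4->S, B3->F, B6->E, B5->F, B7->T; hits B1=T, B1=F, B2=S, B2=E, B3=F, B4=S, B5=F, B6=E, B7=T
test 4 (g=11, z=2) fires B2->E, B1->T, B2->E, B1->T, B2->E, B1->T, B2->S, B1->F, B4->S, B3->F, B6->S, B5->T; hits B1=T, B1=F, B2=S, B2=E, B3=F, B4=S, B5=T, B6=S
test 5 (g=13, z=5) fires B2->E, B1->T, B2->E, B1->T, B2->E, B1->T, B2->S, B1->F, B4->S, B3->F, B6->E, B5->F, B7->T; hits B1=T, B1=F, B2=S, B2=E, B3=F, B4=S, B5=F, B6=E, B7=T
test 6 (g=9, z=0) fires B2->E, B1->T, B2->E, B1->T, B2->E, B1->T, B2->S, B1->F, B4->S, B3->F, B6->S, B5->T; hits B1=T, B1=F, B2=S, B2=E, B3=F, B4=S, B5=T, B6=S
test 7 (g=9, z=4) fires B2->E, B1->T, B2->E, B1->T, B2->E, B1->T, B2->S, B1->F, B4->S, B3->F, B6->E, B5->F, B7->F; hits B1=T, B1=F, B2=S, B2=E, B3=F, B4=S, B5=F, B6=E, B7=F
union over the pool: B1=T, B1=F, B2=S, B2=E, B3=F, B4=S, B5=T, B5=F, B6=S, B6=E, B7=T, B7=F
uncovered (2 of 14): B3=T, B4=E
Answer: 2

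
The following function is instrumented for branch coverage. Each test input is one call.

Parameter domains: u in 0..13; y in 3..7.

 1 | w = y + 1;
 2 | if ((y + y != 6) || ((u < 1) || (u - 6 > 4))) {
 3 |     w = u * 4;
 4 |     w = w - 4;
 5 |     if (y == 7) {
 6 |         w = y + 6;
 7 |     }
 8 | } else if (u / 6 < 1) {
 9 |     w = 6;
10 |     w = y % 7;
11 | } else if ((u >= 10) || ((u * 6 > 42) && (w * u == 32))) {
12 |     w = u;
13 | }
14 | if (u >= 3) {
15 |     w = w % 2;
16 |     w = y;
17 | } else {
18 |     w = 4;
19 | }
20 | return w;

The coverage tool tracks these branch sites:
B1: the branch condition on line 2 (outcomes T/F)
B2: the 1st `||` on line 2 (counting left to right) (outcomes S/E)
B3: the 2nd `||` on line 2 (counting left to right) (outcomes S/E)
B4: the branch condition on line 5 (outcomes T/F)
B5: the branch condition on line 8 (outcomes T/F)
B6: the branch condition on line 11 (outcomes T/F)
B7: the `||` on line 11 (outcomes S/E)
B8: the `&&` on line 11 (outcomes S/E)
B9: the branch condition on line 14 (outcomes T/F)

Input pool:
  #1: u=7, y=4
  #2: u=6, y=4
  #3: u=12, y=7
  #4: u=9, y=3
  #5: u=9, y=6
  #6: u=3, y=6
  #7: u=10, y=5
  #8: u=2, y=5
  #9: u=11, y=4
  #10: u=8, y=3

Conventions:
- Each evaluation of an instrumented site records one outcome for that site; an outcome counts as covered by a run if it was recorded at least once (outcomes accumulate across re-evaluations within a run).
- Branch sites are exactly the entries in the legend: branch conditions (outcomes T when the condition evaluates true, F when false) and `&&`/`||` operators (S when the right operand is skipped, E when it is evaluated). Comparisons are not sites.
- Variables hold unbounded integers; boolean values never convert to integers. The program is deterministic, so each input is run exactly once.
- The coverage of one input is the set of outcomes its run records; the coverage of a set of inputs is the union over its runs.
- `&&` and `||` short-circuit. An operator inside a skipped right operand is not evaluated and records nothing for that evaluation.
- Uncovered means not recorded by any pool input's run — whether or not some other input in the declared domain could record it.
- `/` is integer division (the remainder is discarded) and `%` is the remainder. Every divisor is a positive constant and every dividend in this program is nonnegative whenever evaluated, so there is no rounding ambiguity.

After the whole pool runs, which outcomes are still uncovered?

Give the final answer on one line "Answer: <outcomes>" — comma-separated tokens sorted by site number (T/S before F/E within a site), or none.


input #1, u=7, y=4: events B2->S, B1->T, B4->F, B9->T; outcomes B1=T, B2=S, B4=F, B9=T
input #2, u=6, y=4: events B2->S, B1->T, B4->F, B9->T; outcomes B1=T, B2=S, B4=F, B9=T
input #3, u=12, y=7: events B2->S, B1->T, B4->T, B9->T; outcomes B1=T, B2=S, B4=T, B9=T
input #4, u=9, y=3: events B2->E, B3->E, B1->F, B5->F, B7->E, B8->E, B6->F, B9->T; outcomes B1=F, B2=E, B3=E, B5=F, B6=F, B7=E, B8=E, B9=T
input #5, u=9, y=6: events B2->S, B1->T, B4->F, B9->T; outcomes B1=T, B2=S, B4=F, B9=T
input #6, u=3, y=6: events B2->S, B1->T, B4->F, B9->T; outcomes B1=T, B2=S, B4=F, B9=T
input #7, u=10, y=5: events B2->S, B1->T, B4->F, B9->T; outcomes B1=T, B2=S, B4=F, B9=T
input #8, u=2, y=5: events B2->S, B1->T, B4->F, B9->F; outcomes B1=T, B2=S, B4=F, B9=F
input #9, u=11, y=4: events B2->S, B1->T, B4->F, B9->T; outcomes B1=T, B2=S, B4=F, B9=T
input #10, u=8, y=3: events B2->E, B3->E, B1->F, B5->F, B7->E, B8->E, B6->T, B9->T; outcomes B1=F, B2=E, B3=E, B5=F, B6=T, B7=E, B8=E, B9=T
union over the pool: B1=T, B1=F, B2=S, B2=E, B3=E, B4=T, B4=F, B5=F, B6=T, B6=F, B7=E, B8=E, B9=T, B9=F
uncovered (4 of 18): B3=S, B5=T, B7=S, B8=S
Answer: B3=S, B5=T, B7=S, B8=S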